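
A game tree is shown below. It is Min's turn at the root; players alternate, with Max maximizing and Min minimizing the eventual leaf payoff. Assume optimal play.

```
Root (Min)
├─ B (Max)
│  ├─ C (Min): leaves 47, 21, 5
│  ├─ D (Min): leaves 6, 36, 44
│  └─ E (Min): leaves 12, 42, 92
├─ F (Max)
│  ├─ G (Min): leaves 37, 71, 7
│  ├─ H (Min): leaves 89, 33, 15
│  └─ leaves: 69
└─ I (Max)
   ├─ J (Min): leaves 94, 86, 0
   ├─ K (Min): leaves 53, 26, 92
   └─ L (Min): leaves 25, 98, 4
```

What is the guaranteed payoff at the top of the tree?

C (Min): min(47, 21, 5) = 5
D (Min): min(6, 36, 44) = 6
E (Min): min(12, 42, 92) = 12
B (Max): max(5, 6, 12) = 12
G (Min): min(37, 71, 7) = 7
H (Min): min(89, 33, 15) = 15
F (Max): max(7, 15, 69) = 69
J (Min): min(94, 86, 0) = 0
K (Min): min(53, 26, 92) = 26
L (Min): min(25, 98, 4) = 4
I (Max): max(0, 26, 4) = 26
Root (Min): min(12, 69, 26) = 12

12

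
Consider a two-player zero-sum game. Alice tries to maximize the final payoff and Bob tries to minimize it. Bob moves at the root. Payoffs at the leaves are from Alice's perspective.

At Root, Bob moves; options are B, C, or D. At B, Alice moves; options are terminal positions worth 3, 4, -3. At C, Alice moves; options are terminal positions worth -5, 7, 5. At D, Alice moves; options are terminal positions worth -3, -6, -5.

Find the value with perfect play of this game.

B (Alice): max(3, 4, -3) = 4
C (Alice): max(-5, 7, 5) = 7
D (Alice): max(-3, -6, -5) = -3
Root (Bob): min(4, 7, -3) = -3

-3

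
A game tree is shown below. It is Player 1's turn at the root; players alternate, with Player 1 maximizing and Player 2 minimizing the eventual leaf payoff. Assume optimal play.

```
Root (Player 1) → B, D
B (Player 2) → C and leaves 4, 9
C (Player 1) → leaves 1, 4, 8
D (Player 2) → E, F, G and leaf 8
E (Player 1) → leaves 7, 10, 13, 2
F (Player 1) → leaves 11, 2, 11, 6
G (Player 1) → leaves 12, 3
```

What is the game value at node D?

E: max(7, 10, 13, 2) = 13
F: max(11, 2, 11, 6) = 11
G: max(12, 3) = 12
D: min(13, 11, 12, 8) = 8

8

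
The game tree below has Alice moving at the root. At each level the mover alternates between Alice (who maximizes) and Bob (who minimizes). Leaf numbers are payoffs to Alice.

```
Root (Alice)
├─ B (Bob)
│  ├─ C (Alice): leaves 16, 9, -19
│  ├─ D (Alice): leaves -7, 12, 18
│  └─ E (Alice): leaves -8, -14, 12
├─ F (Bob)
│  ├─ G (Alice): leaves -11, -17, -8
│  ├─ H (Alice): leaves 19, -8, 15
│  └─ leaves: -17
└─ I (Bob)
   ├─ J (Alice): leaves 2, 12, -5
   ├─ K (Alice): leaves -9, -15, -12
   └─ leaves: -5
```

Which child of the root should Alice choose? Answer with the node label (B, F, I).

C (Alice): max(16, 9, -19) = 16
D (Alice): max(-7, 12, 18) = 18
E (Alice): max(-8, -14, 12) = 12
B (Bob): min(16, 18, 12) = 12
G (Alice): max(-11, -17, -8) = -8
H (Alice): max(19, -8, 15) = 19
F (Bob): min(-8, 19, -17) = -17
J (Alice): max(2, 12, -5) = 12
K (Alice): max(-9, -15, -12) = -9
I (Bob): min(12, -9, -5) = -9
Root (Alice): max(12, -17, -9) = 12
Alice picks the child with the highest value: B (value 12).

B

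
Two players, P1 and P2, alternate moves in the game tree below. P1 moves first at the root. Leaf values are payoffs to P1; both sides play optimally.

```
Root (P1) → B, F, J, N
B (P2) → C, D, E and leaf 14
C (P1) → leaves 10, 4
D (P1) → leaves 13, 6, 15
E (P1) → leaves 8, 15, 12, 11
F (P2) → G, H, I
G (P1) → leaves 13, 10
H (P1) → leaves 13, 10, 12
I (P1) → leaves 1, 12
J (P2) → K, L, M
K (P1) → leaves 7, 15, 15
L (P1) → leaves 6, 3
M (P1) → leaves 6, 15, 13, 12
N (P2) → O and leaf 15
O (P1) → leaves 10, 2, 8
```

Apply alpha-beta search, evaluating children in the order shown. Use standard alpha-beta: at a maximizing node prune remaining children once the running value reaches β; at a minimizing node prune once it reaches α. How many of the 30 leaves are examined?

19

C [α=-∞,β=+∞]: v=10
D [α=-∞,β=10]: v=13 after child 1 ≥ β → β-cutoff, skip 2
E [α=-∞,β=10]: v=15 after child 2 ≥ β → β-cutoff, skip 2
B [α=-∞,β=+∞]: v=10
G [α=10,β=+∞]: v=13
H [α=10,β=13]: v=13 after child 1 ≥ β → β-cutoff, skip 2
I [α=10,β=13]: v=12
F [α=10,β=+∞]: v=12
K [α=12,β=+∞]: v=15
L [α=12,β=15]: v=6
J [α=12,β=+∞]: v=6 after child 2 ≤ α → α-cutoff, skip 1
O [α=12,β=+∞]: v=10
N [α=12,β=+∞]: v=10 after child 1 ≤ α → α-cutoff, skip 1
Root [α=-∞,β=+∞]: v=12
Leaves evaluated: 19 of 30.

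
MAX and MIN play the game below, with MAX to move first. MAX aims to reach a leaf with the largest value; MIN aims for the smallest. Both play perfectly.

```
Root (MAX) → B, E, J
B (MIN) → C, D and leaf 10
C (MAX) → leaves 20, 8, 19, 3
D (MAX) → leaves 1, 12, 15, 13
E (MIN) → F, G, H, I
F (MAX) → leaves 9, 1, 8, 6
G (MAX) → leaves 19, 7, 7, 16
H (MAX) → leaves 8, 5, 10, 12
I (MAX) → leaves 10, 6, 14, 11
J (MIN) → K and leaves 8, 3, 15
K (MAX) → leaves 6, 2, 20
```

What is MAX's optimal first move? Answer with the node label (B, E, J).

C (MAX): max(20, 8, 19, 3) = 20
D (MAX): max(1, 12, 15, 13) = 15
B (MIN): min(20, 15, 10) = 10
F (MAX): max(9, 1, 8, 6) = 9
G (MAX): max(19, 7, 7, 16) = 19
H (MAX): max(8, 5, 10, 12) = 12
I (MAX): max(10, 6, 14, 11) = 14
E (MIN): min(9, 19, 12, 14) = 9
K (MAX): max(6, 2, 20) = 20
J (MIN): min(20, 8, 3, 15) = 3
Root (MAX): max(10, 9, 3) = 10
MAX picks the child with the highest value: B (value 10).

B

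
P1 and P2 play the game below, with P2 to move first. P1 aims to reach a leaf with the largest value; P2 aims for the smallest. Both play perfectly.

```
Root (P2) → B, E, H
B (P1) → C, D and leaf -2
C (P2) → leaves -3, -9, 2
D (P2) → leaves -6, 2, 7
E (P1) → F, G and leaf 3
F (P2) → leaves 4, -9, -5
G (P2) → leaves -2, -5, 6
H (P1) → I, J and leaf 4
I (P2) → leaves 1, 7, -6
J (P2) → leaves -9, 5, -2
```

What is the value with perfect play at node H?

I: min(1, 7, -6) = -6
J: min(-9, 5, -2) = -9
H: max(-6, -9, 4) = 4

4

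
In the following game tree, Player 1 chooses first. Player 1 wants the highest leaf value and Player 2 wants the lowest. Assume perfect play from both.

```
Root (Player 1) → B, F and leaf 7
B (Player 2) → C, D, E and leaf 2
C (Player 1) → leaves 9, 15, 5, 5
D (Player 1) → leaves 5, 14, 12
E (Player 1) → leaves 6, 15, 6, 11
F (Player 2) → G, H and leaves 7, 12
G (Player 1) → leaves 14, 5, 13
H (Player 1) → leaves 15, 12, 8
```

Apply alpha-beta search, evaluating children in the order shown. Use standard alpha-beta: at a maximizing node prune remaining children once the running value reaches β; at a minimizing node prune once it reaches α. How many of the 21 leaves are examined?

C [α=-∞,β=+∞]: v=15
D [α=-∞,β=15]: v=14
E [α=-∞,β=14]: v=15 after child 2 ≥ β → β-cutoff, skip 2
B [α=-∞,β=+∞]: v=2
G [α=2,β=+∞]: v=14
H [α=2,β=14]: v=15 after child 1 ≥ β → β-cutoff, skip 2
F [α=2,β=+∞]: v=7
Root [α=-∞,β=+∞]: v=7
Leaves evaluated: 17 of 21.

17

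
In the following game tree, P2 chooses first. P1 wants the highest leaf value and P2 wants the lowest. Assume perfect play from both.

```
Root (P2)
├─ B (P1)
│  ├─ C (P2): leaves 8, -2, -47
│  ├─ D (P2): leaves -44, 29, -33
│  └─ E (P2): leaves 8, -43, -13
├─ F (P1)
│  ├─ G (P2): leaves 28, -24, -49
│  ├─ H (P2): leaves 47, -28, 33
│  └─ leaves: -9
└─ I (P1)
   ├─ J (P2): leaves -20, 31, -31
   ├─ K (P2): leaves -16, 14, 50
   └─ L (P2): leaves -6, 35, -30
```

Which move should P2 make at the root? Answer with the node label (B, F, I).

B

C (P2): min(8, -2, -47) = -47
D (P2): min(-44, 29, -33) = -44
E (P2): min(8, -43, -13) = -43
B (P1): max(-47, -44, -43) = -43
G (P2): min(28, -24, -49) = -49
H (P2): min(47, -28, 33) = -28
F (P1): max(-49, -28, -9) = -9
J (P2): min(-20, 31, -31) = -31
K (P2): min(-16, 14, 50) = -16
L (P2): min(-6, 35, -30) = -30
I (P1): max(-31, -16, -30) = -16
Root (P2): min(-43, -9, -16) = -43
P2 picks the child with the lowest value: B (value -43).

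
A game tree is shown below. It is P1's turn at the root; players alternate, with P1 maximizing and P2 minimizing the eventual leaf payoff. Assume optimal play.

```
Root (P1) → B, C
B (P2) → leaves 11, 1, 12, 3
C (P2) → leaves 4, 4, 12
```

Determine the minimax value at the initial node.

4

B (P2): min(11, 1, 12, 3) = 1
C (P2): min(4, 4, 12) = 4
Root (P1): max(1, 4) = 4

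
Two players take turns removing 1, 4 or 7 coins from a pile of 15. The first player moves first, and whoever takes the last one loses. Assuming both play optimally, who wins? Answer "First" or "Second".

Mark each pile size as W (mover wins) or L (mover loses):
i:   0  1  2  3  4  5  6  7  8  9 10 11 12 13 14 15
     W  L  W  L  W  W  L  W  W  L  W  L  W  W  L  W
Position 15 is W, so the first player wins.

First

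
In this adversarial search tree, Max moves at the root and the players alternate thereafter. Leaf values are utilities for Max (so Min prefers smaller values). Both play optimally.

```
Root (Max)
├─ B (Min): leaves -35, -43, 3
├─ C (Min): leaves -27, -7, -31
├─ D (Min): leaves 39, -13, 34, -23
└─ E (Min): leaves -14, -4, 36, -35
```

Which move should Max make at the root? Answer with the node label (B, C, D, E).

B (Min): min(-35, -43, 3) = -43
C (Min): min(-27, -7, -31) = -31
D (Min): min(39, -13, 34, -23) = -23
E (Min): min(-14, -4, 36, -35) = -35
Root (Max): max(-43, -31, -23, -35) = -23
Max picks the child with the highest value: D (value -23).

D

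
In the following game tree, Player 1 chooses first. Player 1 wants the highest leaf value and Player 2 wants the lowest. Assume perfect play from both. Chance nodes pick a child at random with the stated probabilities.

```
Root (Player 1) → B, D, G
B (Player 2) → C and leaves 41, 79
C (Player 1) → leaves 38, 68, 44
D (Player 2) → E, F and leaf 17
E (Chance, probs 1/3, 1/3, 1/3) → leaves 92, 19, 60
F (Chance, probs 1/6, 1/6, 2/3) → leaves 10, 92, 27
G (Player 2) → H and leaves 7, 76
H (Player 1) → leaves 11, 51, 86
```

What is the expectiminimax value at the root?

41

C (Player 1): max(38, 68, 44) = 68
B (Player 2): min(68, 41, 79) = 41
E (Chance): 1/3·92 + 1/3·19 + 1/3·60 = 57
F (Chance): 1/6·10 + 1/6·92 + 2/3·27 = 35
D (Player 2): min(57, 35, 17) = 17
H (Player 1): max(11, 51, 86) = 86
G (Player 2): min(86, 7, 76) = 7
Root (Player 1): max(41, 17, 7) = 41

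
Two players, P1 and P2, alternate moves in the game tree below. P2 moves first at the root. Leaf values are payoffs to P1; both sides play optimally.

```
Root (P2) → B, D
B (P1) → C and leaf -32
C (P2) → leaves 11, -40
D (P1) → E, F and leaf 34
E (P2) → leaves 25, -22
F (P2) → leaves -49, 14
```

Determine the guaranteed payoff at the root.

C (P2): min(11, -40) = -40
B (P1): max(-40, -32) = -32
E (P2): min(25, -22) = -22
F (P2): min(-49, 14) = -49
D (P1): max(-22, -49, 34) = 34
Root (P2): min(-32, 34) = -32

-32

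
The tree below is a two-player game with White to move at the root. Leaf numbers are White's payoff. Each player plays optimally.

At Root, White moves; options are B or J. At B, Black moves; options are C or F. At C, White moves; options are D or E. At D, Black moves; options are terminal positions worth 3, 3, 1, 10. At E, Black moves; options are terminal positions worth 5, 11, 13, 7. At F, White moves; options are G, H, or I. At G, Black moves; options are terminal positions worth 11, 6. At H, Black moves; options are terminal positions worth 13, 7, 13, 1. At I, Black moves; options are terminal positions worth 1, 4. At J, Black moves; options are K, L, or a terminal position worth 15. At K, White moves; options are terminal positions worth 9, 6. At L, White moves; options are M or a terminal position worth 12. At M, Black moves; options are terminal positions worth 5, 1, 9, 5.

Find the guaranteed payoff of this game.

9

D (Black): min(3, 3, 1, 10) = 1
E (Black): min(5, 11, 13, 7) = 5
C (White): max(1, 5) = 5
G (Black): min(11, 6) = 6
H (Black): min(13, 7, 13, 1) = 1
I (Black): min(1, 4) = 1
F (White): max(6, 1, 1) = 6
B (Black): min(5, 6) = 5
K (White): max(9, 6) = 9
M (Black): min(5, 1, 9, 5) = 1
L (White): max(1, 12) = 12
J (Black): min(9, 12, 15) = 9
Root (White): max(5, 9) = 9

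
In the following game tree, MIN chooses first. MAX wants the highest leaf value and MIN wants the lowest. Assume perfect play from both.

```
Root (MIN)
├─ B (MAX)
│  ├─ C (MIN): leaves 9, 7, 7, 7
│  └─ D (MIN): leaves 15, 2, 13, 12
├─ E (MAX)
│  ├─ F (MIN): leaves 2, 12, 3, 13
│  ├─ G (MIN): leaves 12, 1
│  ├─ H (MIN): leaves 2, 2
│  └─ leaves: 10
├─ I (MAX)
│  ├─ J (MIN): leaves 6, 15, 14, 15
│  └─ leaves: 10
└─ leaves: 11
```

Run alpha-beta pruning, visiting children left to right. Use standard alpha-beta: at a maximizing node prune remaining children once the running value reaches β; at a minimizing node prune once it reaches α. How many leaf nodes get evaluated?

20

C [α=-∞,β=+∞]: v=7
D [α=7,β=+∞]: v=2 after child 2 ≤ α → α-cutoff, skip 2
B [α=-∞,β=+∞]: v=7
F [α=-∞,β=7]: v=2
G [α=2,β=7]: v=1
H [α=2,β=7]: v=2 after child 1 ≤ α → α-cutoff, skip 1
E [α=-∞,β=7]: v=10
J [α=-∞,β=7]: v=6
I [α=-∞,β=7]: v=10
Root [α=-∞,β=+∞]: v=7
Leaves evaluated: 20 of 23.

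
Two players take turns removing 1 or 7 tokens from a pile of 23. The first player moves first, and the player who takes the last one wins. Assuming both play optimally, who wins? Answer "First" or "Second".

First

Positions where the player to move wins (W) vs loses (L):
i:   0  1  2  3  4  5  6  7  8  9 10 11 12 13 14 15 16 17 18 19 20 21 22 23
     L  W  L  W  L  W  L  W  L  W  L  W  L  W  L  W  L  W  L  W  L  W  L  W
Position 23 is W, so the first player wins.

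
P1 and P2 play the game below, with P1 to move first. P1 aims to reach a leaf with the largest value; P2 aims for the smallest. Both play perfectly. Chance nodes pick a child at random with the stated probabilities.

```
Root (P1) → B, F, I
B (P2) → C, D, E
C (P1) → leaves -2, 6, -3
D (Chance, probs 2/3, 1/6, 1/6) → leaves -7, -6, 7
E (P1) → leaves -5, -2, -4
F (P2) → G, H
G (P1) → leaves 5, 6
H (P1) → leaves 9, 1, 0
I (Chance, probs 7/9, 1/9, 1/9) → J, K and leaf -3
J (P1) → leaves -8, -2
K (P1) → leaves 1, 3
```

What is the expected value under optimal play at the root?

6

C (P1): max(-2, 6, -3) = 6
D (Chance): 2/3·-7 + 1/6·-6 + 1/6·7 = -4.5
E (P1): max(-5, -2, -4) = -2
B (P2): min(6, -4.5, -2) = -4.5
G (P1): max(5, 6) = 6
H (P1): max(9, 1, 0) = 9
F (P2): min(6, 9) = 6
J (P1): max(-8, -2) = -2
K (P1): max(1, 3) = 3
I (Chance): 7/9·-2 + 1/9·3 + 1/9·-3 = -1.56
Root (P1): max(-4.5, 6, -1.56) = 6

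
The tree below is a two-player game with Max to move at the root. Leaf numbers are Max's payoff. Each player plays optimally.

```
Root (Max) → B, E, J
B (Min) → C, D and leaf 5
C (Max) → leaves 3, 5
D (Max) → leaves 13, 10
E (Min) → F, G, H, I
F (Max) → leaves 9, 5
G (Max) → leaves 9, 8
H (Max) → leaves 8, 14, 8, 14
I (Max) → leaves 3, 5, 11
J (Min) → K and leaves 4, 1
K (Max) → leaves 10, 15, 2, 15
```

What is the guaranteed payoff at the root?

C (Max): max(3, 5) = 5
D (Max): max(13, 10) = 13
B (Min): min(5, 13, 5) = 5
F (Max): max(9, 5) = 9
G (Max): max(9, 8) = 9
H (Max): max(8, 14, 8, 14) = 14
I (Max): max(3, 5, 11) = 11
E (Min): min(9, 9, 14, 11) = 9
K (Max): max(10, 15, 2, 15) = 15
J (Min): min(15, 4, 1) = 1
Root (Max): max(5, 9, 1) = 9

9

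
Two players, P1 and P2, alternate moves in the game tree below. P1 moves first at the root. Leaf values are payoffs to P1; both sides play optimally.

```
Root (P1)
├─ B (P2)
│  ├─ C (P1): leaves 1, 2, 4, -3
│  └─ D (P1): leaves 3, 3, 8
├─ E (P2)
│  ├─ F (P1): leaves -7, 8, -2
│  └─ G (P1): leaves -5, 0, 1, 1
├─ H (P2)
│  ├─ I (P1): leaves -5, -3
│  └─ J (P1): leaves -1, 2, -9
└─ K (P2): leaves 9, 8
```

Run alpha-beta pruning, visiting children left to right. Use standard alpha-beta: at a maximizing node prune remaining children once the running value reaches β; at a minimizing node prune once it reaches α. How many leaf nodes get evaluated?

C [α=-∞,β=+∞]: v=4
D [α=-∞,β=4]: v=8
B [α=-∞,β=+∞]: v=4
F [α=4,β=+∞]: v=8
G [α=4,β=8]: v=1
E [α=4,β=+∞]: v=1
I [α=4,β=+∞]: v=-3
H [α=4,β=+∞]: v=-3 after child 1 ≤ α → α-cutoff, skip 1
K [α=4,β=+∞]: v=8
Root [α=-∞,β=+∞]: v=8
Leaves evaluated: 18 of 21.

18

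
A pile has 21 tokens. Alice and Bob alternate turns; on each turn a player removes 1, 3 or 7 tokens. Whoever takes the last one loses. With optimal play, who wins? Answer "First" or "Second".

Second

Mark each pile size as W (mover wins) or L (mover loses):
i:   0  1  2  3  4  5  6  7  8  9 10 11 12 13 14 15 16 17 18 19 20 21
     W  L  W  L  W  L  W  L  W  L  W  L  W  L  W  L  W  L  W  L  W  L
Position 21 is L, so the second player wins.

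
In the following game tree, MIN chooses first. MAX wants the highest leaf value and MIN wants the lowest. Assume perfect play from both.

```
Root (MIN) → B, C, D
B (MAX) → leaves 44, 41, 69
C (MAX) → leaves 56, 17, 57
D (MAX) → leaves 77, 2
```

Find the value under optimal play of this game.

57

B (MAX): max(44, 41, 69) = 69
C (MAX): max(56, 17, 57) = 57
D (MAX): max(77, 2) = 77
Root (MIN): min(69, 57, 77) = 57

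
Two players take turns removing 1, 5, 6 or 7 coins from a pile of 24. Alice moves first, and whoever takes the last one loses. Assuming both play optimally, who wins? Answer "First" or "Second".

Positions where the player to move wins (W) vs loses (L):
i:   0  1  2  3  4  5  6  7  8  9 10 11 12 13 14 15 16 17 18 19 20 21 22 23 24
     W  L  W  L  W  L  W  W  W  W  W  W  W  L  W  L  W  L  W  W  W  W  W  W  W
Position 24 is W, so the first player wins.

First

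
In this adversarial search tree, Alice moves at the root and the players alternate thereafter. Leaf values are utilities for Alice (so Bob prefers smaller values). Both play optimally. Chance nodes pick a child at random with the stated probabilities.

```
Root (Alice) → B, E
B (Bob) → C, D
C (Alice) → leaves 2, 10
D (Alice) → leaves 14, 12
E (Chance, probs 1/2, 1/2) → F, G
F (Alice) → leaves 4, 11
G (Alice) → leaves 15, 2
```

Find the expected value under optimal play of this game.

C (Alice): max(2, 10) = 10
D (Alice): max(14, 12) = 14
B (Bob): min(10, 14) = 10
F (Alice): max(4, 11) = 11
G (Alice): max(15, 2) = 15
E (Chance): 1/2·11 + 1/2·15 = 13
Root (Alice): max(10, 13) = 13

13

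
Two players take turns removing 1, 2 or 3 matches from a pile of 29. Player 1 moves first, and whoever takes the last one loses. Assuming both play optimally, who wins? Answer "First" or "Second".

Mark each pile size as W (mover wins) or L (mover loses):
i:   0  1  2  3  4  5  6  7  8  9 10 11 12 13 14 15 16 17 18 19 20 21 22 23 24 25 26 27 28 29
     W  L  W  W  W  L  W  W  W  L  W  W  W  L  W  W  W  L  W  W  W  L  W  W  W  L  W  W  W  L
Position 29 is L, so the second player wins.

Second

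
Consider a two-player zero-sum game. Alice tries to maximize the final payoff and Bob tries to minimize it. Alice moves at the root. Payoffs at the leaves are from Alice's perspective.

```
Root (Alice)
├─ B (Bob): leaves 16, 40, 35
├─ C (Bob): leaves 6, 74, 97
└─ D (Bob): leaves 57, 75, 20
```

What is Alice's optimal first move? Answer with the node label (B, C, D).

D

B (Bob): min(16, 40, 35) = 16
C (Bob): min(6, 74, 97) = 6
D (Bob): min(57, 75, 20) = 20
Root (Alice): max(16, 6, 20) = 20
Alice picks the child with the highest value: D (value 20).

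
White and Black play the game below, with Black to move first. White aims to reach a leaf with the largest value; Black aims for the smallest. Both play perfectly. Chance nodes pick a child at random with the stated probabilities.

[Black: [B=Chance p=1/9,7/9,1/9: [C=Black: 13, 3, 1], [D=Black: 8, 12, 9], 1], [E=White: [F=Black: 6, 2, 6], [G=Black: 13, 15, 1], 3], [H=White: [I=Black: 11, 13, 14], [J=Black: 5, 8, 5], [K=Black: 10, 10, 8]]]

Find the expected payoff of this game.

3

C (Black): min(13, 3, 1) = 1
D (Black): min(8, 12, 9) = 8
B (Chance): 1/9·1 + 7/9·8 + 1/9·1 = 6.44
F (Black): min(6, 2, 6) = 2
G (Black): min(13, 15, 1) = 1
E (White): max(2, 1, 3) = 3
I (Black): min(11, 13, 14) = 11
J (Black): min(5, 8, 5) = 5
K (Black): min(10, 10, 8) = 8
H (White): max(11, 5, 8) = 11
Root (Black): min(6.44, 3, 11) = 3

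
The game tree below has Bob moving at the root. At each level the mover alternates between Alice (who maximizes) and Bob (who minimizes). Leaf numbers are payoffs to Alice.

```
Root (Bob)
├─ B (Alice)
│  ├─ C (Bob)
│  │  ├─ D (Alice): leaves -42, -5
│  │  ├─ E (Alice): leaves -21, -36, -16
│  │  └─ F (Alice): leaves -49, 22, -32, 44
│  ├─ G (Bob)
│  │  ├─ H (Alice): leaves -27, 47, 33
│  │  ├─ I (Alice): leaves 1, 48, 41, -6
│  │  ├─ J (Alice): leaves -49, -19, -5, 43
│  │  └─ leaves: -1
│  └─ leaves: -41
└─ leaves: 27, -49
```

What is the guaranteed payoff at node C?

-16

D: max(-42, -5) = -5
E: max(-21, -36, -16) = -16
F: max(-49, 22, -32, 44) = 44
C: min(-5, -16, 44) = -16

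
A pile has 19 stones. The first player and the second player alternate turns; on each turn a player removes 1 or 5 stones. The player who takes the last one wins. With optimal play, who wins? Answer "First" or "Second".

Positions where the player to move wins (W) vs loses (L):
i:   0  1  2  3  4  5  6  7  8  9 10 11 12 13 14 15 16 17 18 19
     L  W  L  W  L  W  L  W  L  W  L  W  L  W  L  W  L  W  L  W
Position 19 is W, so the first player wins.

First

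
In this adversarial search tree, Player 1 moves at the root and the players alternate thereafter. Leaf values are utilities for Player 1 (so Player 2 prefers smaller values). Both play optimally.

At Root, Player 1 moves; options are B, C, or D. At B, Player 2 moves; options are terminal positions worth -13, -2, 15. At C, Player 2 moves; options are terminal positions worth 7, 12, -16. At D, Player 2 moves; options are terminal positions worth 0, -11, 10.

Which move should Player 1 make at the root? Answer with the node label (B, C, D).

D

B (Player 2): min(-13, -2, 15) = -13
C (Player 2): min(7, 12, -16) = -16
D (Player 2): min(0, -11, 10) = -11
Root (Player 1): max(-13, -16, -11) = -11
Player 1 picks the child with the highest value: D (value -11).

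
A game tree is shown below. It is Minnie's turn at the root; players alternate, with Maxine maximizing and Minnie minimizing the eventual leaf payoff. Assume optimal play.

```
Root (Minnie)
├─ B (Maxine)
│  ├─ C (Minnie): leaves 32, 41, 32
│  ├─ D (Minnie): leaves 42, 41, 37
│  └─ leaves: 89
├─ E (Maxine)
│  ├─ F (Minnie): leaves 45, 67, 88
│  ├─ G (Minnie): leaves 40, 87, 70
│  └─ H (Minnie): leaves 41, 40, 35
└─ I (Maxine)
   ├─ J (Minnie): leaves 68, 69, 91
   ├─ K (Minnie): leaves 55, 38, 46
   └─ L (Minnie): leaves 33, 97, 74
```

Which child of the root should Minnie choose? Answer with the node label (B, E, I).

C (Minnie): min(32, 41, 32) = 32
D (Minnie): min(42, 41, 37) = 37
B (Maxine): max(32, 37, 89) = 89
F (Minnie): min(45, 67, 88) = 45
G (Minnie): min(40, 87, 70) = 40
H (Minnie): min(41, 40, 35) = 35
E (Maxine): max(45, 40, 35) = 45
J (Minnie): min(68, 69, 91) = 68
K (Minnie): min(55, 38, 46) = 38
L (Minnie): min(33, 97, 74) = 33
I (Maxine): max(68, 38, 33) = 68
Root (Minnie): min(89, 45, 68) = 45
Minnie picks the child with the lowest value: E (value 45).

E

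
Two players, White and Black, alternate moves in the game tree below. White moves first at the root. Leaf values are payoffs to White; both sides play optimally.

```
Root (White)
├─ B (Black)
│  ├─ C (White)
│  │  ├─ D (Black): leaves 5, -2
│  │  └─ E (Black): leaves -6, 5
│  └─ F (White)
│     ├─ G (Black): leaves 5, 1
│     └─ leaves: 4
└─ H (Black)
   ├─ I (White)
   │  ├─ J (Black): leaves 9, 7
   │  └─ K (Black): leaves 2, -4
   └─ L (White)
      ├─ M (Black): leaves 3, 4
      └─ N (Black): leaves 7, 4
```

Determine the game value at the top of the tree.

D (Black): min(5, -2) = -2
E (Black): min(-6, 5) = -6
C (White): max(-2, -6) = -2
G (Black): min(5, 1) = 1
F (White): max(1, 4) = 4
B (Black): min(-2, 4) = -2
J (Black): min(9, 7) = 7
K (Black): min(2, -4) = -4
I (White): max(7, -4) = 7
M (Black): min(3, 4) = 3
N (Black): min(7, 4) = 4
L (White): max(3, 4) = 4
H (Black): min(7, 4) = 4
Root (White): max(-2, 4) = 4

4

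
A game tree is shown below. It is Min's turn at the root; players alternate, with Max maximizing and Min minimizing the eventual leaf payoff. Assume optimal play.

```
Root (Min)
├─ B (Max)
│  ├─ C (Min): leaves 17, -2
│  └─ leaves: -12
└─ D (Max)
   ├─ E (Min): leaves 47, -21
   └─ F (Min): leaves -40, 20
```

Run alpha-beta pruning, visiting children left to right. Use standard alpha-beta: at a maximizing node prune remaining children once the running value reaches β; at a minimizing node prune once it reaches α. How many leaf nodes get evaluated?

6

C [α=-∞,β=+∞]: v=-2
B [α=-∞,β=+∞]: v=-2
E [α=-∞,β=-2]: v=-21
F [α=-21,β=-2]: v=-40 after child 1 ≤ α → α-cutoff, skip 1
D [α=-∞,β=-2]: v=-21
Root [α=-∞,β=+∞]: v=-21
Leaves evaluated: 6 of 7.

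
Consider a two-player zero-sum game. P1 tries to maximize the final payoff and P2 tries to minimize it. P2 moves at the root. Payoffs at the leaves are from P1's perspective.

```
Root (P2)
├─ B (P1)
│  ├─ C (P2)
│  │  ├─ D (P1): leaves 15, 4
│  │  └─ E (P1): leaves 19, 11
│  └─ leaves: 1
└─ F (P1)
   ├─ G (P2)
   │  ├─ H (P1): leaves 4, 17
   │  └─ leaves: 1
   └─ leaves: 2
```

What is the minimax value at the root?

D (P1): max(15, 4) = 15
E (P1): max(19, 11) = 19
C (P2): min(15, 19) = 15
B (P1): max(15, 1) = 15
H (P1): max(4, 17) = 17
G (P2): min(17, 1) = 1
F (P1): max(1, 2) = 2
Root (P2): min(15, 2) = 2

2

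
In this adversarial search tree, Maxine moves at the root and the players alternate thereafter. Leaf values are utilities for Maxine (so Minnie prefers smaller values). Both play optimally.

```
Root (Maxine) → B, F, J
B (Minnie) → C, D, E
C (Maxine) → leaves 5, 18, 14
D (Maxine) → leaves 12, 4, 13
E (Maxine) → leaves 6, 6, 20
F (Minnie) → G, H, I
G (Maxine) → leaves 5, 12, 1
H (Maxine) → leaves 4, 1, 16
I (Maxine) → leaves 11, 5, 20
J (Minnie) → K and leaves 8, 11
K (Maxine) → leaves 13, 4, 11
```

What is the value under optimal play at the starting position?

13

C (Maxine): max(5, 18, 14) = 18
D (Maxine): max(12, 4, 13) = 13
E (Maxine): max(6, 6, 20) = 20
B (Minnie): min(18, 13, 20) = 13
G (Maxine): max(5, 12, 1) = 12
H (Maxine): max(4, 1, 16) = 16
I (Maxine): max(11, 5, 20) = 20
F (Minnie): min(12, 16, 20) = 12
K (Maxine): max(13, 4, 11) = 13
J (Minnie): min(13, 8, 11) = 8
Root (Maxine): max(13, 12, 8) = 13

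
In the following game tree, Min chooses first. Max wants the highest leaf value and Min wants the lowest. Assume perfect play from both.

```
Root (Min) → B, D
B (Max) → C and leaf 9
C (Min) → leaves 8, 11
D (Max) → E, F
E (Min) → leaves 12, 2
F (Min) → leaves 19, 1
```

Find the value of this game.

2

C (Min): min(8, 11) = 8
B (Max): max(8, 9) = 9
E (Min): min(12, 2) = 2
F (Min): min(19, 1) = 1
D (Max): max(2, 1) = 2
Root (Min): min(9, 2) = 2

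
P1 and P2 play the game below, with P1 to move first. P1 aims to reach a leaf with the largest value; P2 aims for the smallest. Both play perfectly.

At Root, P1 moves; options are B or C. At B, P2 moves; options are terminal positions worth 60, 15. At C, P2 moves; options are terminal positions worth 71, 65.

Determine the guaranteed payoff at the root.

65

B (P2): min(60, 15) = 15
C (P2): min(71, 65) = 65
Root (P1): max(15, 65) = 65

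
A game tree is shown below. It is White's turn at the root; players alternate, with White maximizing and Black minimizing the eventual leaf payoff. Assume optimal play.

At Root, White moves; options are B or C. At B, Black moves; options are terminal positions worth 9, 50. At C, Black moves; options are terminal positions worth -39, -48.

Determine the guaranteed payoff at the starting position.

B (Black): min(9, 50) = 9
C (Black): min(-39, -48) = -48
Root (White): max(9, -48) = 9

9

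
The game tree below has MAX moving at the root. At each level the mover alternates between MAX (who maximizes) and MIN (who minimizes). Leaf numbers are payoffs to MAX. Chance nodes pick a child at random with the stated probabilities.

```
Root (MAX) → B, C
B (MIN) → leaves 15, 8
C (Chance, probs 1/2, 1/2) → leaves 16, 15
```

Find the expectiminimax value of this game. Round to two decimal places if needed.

B (MIN): min(15, 8) = 8
C (Chance): 1/2·16 + 1/2·15 = 15.5
Root (MAX): max(8, 15.5) = 15.5

15.5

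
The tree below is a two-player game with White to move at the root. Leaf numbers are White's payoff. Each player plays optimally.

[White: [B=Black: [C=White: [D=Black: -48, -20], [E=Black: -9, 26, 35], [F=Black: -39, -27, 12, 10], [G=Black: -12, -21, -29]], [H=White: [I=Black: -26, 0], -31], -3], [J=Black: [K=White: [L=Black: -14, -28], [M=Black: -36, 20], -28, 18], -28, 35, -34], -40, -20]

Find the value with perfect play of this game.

-20

D (Black): min(-48, -20) = -48
E (Black): min(-9, 26, 35) = -9
F (Black): min(-39, -27, 12, 10) = -39
G (Black): min(-12, -21, -29) = -29
C (White): max(-48, -9, -39, -29) = -9
I (Black): min(-26, 0) = -26
H (White): max(-26, -31) = -26
B (Black): min(-9, -26, -3) = -26
L (Black): min(-14, -28) = -28
M (Black): min(-36, 20) = -36
K (White): max(-28, -36, -28, 18) = 18
J (Black): min(18, -28, 35, -34) = -34
Root (White): max(-26, -34, -40, -20) = -20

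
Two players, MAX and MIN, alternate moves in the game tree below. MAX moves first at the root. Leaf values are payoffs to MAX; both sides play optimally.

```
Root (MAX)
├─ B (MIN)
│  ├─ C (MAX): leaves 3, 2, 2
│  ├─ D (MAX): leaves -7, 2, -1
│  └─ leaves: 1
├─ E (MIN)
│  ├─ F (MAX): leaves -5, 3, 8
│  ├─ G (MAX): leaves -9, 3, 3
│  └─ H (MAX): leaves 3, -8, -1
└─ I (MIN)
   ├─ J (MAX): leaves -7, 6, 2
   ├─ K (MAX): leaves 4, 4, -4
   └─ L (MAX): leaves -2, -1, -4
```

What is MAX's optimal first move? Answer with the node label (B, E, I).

E

C (MAX): max(3, 2, 2) = 3
D (MAX): max(-7, 2, -1) = 2
B (MIN): min(3, 2, 1) = 1
F (MAX): max(-5, 3, 8) = 8
G (MAX): max(-9, 3, 3) = 3
H (MAX): max(3, -8, -1) = 3
E (MIN): min(8, 3, 3) = 3
J (MAX): max(-7, 6, 2) = 6
K (MAX): max(4, 4, -4) = 4
L (MAX): max(-2, -1, -4) = -1
I (MIN): min(6, 4, -1) = -1
Root (MAX): max(1, 3, -1) = 3
MAX picks the child with the highest value: E (value 3).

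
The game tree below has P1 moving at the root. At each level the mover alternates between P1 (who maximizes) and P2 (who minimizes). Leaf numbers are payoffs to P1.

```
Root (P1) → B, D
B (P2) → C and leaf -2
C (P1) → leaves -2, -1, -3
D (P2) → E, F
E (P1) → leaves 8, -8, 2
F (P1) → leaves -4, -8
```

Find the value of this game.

-2

C (P1): max(-2, -1, -3) = -1
B (P2): min(-1, -2) = -2
E (P1): max(8, -8, 2) = 8
F (P1): max(-4, -8) = -4
D (P2): min(8, -4) = -4
Root (P1): max(-2, -4) = -2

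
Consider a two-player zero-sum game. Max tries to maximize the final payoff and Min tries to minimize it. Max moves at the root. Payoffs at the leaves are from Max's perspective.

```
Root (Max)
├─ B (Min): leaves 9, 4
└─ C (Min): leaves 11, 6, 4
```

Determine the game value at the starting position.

4

B (Min): min(9, 4) = 4
C (Min): min(11, 6, 4) = 4
Root (Max): max(4, 4) = 4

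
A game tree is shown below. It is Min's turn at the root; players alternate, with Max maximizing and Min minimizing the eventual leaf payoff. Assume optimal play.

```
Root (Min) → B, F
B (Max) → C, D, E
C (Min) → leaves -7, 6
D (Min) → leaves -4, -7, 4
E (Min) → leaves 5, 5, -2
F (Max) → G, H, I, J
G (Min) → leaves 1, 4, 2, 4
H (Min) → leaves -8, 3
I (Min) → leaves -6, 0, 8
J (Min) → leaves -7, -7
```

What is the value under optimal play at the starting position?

C (Min): min(-7, 6) = -7
D (Min): min(-4, -7, 4) = -7
E (Min): min(5, 5, -2) = -2
B (Max): max(-7, -7, -2) = -2
G (Min): min(1, 4, 2, 4) = 1
H (Min): min(-8, 3) = -8
I (Min): min(-6, 0, 8) = -6
J (Min): min(-7, -7) = -7
F (Max): max(1, -8, -6, -7) = 1
Root (Min): min(-2, 1) = -2

-2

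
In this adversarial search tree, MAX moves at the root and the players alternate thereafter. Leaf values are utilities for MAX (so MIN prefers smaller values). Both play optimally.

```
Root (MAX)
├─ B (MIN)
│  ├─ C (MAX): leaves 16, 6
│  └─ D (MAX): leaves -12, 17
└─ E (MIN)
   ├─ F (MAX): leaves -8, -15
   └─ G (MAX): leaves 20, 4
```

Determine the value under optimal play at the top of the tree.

C (MAX): max(16, 6) = 16
D (MAX): max(-12, 17) = 17
B (MIN): min(16, 17) = 16
F (MAX): max(-8, -15) = -8
G (MAX): max(20, 4) = 20
E (MIN): min(-8, 20) = -8
Root (MAX): max(16, -8) = 16

16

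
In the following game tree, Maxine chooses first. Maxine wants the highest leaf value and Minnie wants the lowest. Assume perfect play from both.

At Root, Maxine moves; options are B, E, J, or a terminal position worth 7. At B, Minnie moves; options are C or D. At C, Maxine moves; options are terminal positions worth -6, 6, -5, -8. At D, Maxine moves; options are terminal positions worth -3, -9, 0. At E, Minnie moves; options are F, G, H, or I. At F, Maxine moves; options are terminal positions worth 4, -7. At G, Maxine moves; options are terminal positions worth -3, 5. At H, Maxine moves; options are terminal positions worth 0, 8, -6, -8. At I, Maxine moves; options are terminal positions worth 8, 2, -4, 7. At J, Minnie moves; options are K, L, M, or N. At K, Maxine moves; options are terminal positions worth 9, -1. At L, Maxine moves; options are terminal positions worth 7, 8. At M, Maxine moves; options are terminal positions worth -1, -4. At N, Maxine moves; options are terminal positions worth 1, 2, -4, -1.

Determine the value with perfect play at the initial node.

7

C (Maxine): max(-6, 6, -5, -8) = 6
D (Maxine): max(-3, -9, 0) = 0
B (Minnie): min(6, 0) = 0
F (Maxine): max(4, -7) = 4
G (Maxine): max(-3, 5) = 5
H (Maxine): max(0, 8, -6, -8) = 8
I (Maxine): max(8, 2, -4, 7) = 8
E (Minnie): min(4, 5, 8, 8) = 4
K (Maxine): max(9, -1) = 9
L (Maxine): max(7, 8) = 8
M (Maxine): max(-1, -4) = -1
N (Maxine): max(1, 2, -4, -1) = 2
J (Minnie): min(9, 8, -1, 2) = -1
Root (Maxine): max(0, 4, -1, 7) = 7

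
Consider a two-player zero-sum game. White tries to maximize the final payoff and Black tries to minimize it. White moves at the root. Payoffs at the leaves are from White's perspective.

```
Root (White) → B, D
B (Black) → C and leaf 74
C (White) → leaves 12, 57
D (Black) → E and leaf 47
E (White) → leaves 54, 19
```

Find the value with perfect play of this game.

57

C (White): max(12, 57) = 57
B (Black): min(57, 74) = 57
E (White): max(54, 19) = 54
D (Black): min(54, 47) = 47
Root (White): max(57, 47) = 57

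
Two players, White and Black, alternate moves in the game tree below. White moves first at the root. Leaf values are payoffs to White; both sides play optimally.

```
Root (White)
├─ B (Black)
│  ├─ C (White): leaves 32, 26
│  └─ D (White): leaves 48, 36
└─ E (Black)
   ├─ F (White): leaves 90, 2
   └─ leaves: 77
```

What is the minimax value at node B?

C: max(32, 26) = 32
D: max(48, 36) = 48
B: min(32, 48) = 32

32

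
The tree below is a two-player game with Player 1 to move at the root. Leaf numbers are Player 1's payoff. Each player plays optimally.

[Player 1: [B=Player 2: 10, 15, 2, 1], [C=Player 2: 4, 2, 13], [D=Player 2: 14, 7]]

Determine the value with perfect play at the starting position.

7

B (Player 2): min(10, 15, 2, 1) = 1
C (Player 2): min(4, 2, 13) = 2
D (Player 2): min(14, 7) = 7
Root (Player 1): max(1, 2, 7) = 7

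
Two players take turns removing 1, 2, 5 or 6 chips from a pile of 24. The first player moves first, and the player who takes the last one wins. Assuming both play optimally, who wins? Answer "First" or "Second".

Second

Positions where the player to move wins (W) vs loses (L):
i:   0  1  2  3  4  5  6  7  8  9 10 11 12 13 14 15 16 17 18 19 20 21 22 23 24
     L  W  W  L  W  W  W  L  W  W  L  W  W  W  L  W  W  L  W  W  W  L  W  W  L
Position 24 is L, so the second player wins.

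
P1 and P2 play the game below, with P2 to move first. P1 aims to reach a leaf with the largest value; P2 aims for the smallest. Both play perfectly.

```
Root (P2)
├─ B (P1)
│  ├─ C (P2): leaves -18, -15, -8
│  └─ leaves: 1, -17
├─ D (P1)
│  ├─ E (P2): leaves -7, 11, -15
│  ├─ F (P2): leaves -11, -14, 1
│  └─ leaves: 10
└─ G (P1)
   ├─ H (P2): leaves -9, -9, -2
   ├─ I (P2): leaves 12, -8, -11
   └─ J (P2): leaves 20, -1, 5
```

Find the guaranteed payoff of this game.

-1

C (P2): min(-18, -15, -8) = -18
B (P1): max(-18, 1, -17) = 1
E (P2): min(-7, 11, -15) = -15
F (P2): min(-11, -14, 1) = -14
D (P1): max(-15, -14, 10) = 10
H (P2): min(-9, -9, -2) = -9
I (P2): min(12, -8, -11) = -11
J (P2): min(20, -1, 5) = -1
G (P1): max(-9, -11, -1) = -1
Root (P2): min(1, 10, -1) = -1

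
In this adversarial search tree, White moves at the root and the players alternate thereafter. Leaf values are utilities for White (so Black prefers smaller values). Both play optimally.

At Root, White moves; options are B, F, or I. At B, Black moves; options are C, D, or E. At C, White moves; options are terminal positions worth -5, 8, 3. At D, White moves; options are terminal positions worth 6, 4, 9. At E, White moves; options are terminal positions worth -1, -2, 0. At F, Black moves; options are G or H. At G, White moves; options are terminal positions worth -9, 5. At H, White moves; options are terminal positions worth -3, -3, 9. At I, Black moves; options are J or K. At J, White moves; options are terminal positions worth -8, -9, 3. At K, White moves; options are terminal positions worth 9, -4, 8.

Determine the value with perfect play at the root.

C (White): max(-5, 8, 3) = 8
D (White): max(6, 4, 9) = 9
E (White): max(-1, -2, 0) = 0
B (Black): min(8, 9, 0) = 0
G (White): max(-9, 5) = 5
H (White): max(-3, -3, 9) = 9
F (Black): min(5, 9) = 5
J (White): max(-8, -9, 3) = 3
K (White): max(9, -4, 8) = 9
I (Black): min(3, 9) = 3
Root (White): max(0, 5, 3) = 5

5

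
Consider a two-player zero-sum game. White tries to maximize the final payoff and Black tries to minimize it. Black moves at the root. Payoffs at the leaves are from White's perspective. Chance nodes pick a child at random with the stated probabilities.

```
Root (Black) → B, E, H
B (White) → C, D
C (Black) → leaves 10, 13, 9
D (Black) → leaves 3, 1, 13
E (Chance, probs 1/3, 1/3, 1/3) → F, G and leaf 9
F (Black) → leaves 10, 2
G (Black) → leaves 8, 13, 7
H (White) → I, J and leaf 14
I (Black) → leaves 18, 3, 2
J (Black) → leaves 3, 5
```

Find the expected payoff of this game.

6

C (Black): min(10, 13, 9) = 9
D (Black): min(3, 1, 13) = 1
B (White): max(9, 1) = 9
F (Black): min(10, 2) = 2
G (Black): min(8, 13, 7) = 7
E (Chance): 1/3·2 + 1/3·7 + 1/3·9 = 6
I (Black): min(18, 3, 2) = 2
J (Black): min(3, 5) = 3
H (White): max(2, 3, 14) = 14
Root (Black): min(9, 6, 14) = 6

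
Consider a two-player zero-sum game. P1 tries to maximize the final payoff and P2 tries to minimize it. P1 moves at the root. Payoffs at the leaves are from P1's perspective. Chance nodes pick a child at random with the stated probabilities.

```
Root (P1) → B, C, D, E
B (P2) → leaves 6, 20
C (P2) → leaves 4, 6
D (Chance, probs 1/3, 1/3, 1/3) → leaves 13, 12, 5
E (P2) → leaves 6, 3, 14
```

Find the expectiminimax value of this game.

10

B (P2): min(6, 20) = 6
C (P2): min(4, 6) = 4
D (Chance): 1/3·13 + 1/3·12 + 1/3·5 = 10
E (P2): min(6, 3, 14) = 3
Root (P1): max(6, 4, 10, 3) = 10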